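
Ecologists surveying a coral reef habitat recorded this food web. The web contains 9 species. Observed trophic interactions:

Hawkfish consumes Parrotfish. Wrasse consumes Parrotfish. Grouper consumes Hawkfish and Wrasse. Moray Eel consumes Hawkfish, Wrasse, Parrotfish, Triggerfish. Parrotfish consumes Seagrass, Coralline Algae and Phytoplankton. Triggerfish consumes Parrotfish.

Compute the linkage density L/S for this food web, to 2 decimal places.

L/S = 1.33

There are L = 12 links among S = 9 species.
L/S = 12/9 = 1.3333 ≈ 1.33.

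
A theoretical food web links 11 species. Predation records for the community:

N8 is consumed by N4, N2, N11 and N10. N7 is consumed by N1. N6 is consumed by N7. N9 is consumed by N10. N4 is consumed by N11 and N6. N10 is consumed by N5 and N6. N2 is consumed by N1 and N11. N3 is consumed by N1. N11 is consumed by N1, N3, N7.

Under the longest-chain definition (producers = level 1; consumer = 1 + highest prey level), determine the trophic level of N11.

N8 is a producer → level 1.
N4 eats N8 → level 2.
N11 eats N4 (level 2); other prey at levels: N8 1, N2 2 → level 3.

Trophic level 3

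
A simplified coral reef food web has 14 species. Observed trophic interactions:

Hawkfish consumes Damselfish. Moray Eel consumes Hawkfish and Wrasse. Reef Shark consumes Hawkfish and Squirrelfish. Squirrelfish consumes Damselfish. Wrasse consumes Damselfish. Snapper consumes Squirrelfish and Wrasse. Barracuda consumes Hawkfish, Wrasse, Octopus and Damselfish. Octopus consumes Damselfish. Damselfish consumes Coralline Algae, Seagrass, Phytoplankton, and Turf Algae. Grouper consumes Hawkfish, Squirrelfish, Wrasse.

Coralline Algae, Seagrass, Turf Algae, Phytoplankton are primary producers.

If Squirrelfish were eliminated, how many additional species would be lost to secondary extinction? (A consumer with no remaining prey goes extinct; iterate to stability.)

Remove Squirrelfish.
Every predator of it retains at least one other prey: Reef Shark still has Hawkfish; Snapper still has Wrasse; Grouper still has Hawkfish, Wrasse.
No consumer loses all prey, so no secondary extinctions occur.

0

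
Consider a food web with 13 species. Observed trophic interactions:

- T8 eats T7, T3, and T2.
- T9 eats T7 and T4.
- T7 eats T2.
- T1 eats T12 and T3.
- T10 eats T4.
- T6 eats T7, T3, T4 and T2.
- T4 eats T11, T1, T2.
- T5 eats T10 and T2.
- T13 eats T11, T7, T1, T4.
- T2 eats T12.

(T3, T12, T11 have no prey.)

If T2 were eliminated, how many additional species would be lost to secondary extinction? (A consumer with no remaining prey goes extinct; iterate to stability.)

Remove T2.
Round 1: T7 (all prey gone) → extinct.
No further losses. Total secondary extinctions: 1.

1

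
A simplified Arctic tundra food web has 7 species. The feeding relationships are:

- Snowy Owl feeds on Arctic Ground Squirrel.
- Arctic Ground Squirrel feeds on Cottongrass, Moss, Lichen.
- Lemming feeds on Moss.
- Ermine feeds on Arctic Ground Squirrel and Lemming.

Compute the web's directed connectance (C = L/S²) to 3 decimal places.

The web has S = 7 species and L = 7 feeding links.
C = L / S² = 7 / 49 = 0.1429 ≈ 0.143.

C = 0.143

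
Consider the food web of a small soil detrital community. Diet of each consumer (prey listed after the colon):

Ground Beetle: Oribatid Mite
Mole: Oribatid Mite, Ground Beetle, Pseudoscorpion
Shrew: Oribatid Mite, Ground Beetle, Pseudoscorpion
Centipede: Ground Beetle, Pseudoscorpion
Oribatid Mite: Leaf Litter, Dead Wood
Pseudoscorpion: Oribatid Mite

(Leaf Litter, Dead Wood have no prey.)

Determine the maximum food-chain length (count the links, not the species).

One longest chain: Leaf Litter → Oribatid Mite → Ground Beetle → Mole.
It has 4 species and 3 links.

3 links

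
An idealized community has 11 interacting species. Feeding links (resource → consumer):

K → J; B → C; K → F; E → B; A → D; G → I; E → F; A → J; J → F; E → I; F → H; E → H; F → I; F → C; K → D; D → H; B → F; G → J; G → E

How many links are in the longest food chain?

One longest chain: G → E → B → F → I.
It has 5 species and 4 links.

4 links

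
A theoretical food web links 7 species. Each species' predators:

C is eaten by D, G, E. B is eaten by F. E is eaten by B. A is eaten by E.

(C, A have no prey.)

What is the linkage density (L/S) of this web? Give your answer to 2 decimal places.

There are L = 6 links among S = 7 species.
L/S = 6/7 = 0.8571 ≈ 0.86.

L/S = 0.86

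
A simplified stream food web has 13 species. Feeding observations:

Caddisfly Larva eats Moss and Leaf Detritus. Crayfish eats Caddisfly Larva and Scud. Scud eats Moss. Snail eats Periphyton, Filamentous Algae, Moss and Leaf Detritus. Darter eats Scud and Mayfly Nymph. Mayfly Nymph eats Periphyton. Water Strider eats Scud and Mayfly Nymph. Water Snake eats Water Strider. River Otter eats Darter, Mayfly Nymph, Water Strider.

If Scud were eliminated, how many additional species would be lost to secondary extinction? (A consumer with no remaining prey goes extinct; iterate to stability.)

0

Remove Scud.
Every predator of it retains at least one other prey: Crayfish still has Caddisfly Larva; Darter still has Mayfly Nymph; Water Strider still has Mayfly Nymph.
No consumer loses all prey, so no secondary extinctions occur.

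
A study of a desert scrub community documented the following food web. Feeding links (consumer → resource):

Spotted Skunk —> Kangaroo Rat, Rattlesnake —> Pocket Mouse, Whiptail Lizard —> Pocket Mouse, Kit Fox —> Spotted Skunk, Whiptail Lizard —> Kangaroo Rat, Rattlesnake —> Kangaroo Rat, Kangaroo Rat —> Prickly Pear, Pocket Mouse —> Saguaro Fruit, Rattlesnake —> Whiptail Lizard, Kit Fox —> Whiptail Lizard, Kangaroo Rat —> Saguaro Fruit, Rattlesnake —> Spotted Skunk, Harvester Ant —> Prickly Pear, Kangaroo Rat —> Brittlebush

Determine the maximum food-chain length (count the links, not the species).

One longest chain: Brittlebush → Kangaroo Rat → Spotted Skunk → Kit Fox.
It has 4 species and 3 links.

3 links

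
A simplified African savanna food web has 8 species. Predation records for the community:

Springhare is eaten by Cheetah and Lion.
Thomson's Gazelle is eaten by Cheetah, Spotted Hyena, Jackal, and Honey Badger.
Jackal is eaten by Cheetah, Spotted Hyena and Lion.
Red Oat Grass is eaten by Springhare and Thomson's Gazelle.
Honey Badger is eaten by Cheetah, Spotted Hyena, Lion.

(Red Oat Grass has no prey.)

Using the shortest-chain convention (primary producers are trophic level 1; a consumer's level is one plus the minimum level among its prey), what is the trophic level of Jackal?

Red Oat Grass is a producer → level 1.
Thomson's Gazelle eats Red Oat Grass → level 2.
Jackal eats Thomson's Gazelle → level 3.
No prey of Jackal is below level 2, so 3 is the minimum.

Trophic level 3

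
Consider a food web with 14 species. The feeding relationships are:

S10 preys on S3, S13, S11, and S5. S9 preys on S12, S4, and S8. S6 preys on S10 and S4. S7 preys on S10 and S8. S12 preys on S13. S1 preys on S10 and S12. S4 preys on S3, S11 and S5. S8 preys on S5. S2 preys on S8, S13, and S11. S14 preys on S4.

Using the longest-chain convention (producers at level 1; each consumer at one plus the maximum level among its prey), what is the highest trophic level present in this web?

3

Producers (level 1): S13, S11, S3, S5.
S5 → S8 → S2 gives S2 level 3.
No species has a prey at level 3, so no species reaches level 4.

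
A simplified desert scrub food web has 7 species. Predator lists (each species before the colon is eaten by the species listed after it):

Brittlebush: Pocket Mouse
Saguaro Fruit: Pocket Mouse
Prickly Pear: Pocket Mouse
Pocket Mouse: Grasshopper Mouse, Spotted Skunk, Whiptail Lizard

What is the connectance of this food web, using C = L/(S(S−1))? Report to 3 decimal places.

The web has S = 7 species and L = 6 feeding links.
C = L / (S(S−1)) = 6 / 42 = 0.1429 ≈ 0.143.

C = 0.143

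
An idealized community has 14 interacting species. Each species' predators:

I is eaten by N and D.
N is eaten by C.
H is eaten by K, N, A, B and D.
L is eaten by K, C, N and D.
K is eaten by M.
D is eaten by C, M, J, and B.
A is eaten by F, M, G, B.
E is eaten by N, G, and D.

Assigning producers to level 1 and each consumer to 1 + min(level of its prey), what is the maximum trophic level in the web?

3

Producers (level 1): L, E, I, H.
Following each consumer down to its lowest-level prey: L → D → J (levels 1 through 3).
All prey of J (D 2) are at level 2 or above, so J is at level 1 + 2 = 3.
Every consumer has at least one prey at level 2 or below, so none exceeds level 3.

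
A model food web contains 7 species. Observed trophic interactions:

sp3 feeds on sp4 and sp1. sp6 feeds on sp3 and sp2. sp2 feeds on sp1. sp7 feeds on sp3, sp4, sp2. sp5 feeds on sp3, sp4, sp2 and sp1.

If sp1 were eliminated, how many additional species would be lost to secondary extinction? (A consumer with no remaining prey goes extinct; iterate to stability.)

Remove sp1.
Round 1: sp2 (all prey gone) → extinct.
No further losses. Total secondary extinctions: 1.

1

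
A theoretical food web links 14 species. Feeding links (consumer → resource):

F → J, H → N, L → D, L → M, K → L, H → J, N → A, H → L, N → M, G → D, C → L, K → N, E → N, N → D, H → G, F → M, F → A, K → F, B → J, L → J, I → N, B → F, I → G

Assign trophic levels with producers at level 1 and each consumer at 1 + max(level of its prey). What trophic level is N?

Trophic level 2

A is a producer → level 1.
N eats A (level 1); other prey at levels: D 1, M 1 → level 2.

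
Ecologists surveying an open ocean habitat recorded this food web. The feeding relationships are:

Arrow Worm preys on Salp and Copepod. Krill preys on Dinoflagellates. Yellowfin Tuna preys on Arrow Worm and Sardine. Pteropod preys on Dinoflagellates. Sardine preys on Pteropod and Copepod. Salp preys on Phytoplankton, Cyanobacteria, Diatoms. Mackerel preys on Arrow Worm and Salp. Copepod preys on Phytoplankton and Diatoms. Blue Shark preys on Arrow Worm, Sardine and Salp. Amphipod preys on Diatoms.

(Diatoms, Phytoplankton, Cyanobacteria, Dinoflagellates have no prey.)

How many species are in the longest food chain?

One longest chain: Diatoms → Copepod → Sardine → Blue Shark.
It has 4 species and 3 links.

4 species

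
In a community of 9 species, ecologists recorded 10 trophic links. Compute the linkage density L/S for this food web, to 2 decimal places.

L/S = 1.11

There are L = 10 links among S = 9 species.
L/S = 10/9 = 1.1111 ≈ 1.11.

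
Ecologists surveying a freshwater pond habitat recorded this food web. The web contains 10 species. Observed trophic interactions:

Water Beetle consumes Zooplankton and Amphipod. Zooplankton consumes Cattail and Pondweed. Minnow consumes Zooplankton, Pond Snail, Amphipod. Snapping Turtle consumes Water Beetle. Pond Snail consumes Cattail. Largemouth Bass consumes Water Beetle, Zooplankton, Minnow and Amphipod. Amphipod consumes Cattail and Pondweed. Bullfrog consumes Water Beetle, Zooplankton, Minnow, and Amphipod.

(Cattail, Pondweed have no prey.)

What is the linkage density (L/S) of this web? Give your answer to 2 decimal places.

There are L = 19 links among S = 10 species.
L/S = 19/10 = 1.9000 ≈ 1.90.

L/S = 1.90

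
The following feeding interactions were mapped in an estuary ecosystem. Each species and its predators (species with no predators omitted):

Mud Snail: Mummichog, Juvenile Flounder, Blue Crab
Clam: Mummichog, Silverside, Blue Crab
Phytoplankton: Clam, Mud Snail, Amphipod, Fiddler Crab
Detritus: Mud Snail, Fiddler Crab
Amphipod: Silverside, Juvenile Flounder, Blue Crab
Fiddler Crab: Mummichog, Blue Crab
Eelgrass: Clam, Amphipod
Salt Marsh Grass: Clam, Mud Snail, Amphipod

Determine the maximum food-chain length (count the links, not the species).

2 links

One longest chain: Salt Marsh Grass → Clam → Mummichog.
It has 3 species and 2 links.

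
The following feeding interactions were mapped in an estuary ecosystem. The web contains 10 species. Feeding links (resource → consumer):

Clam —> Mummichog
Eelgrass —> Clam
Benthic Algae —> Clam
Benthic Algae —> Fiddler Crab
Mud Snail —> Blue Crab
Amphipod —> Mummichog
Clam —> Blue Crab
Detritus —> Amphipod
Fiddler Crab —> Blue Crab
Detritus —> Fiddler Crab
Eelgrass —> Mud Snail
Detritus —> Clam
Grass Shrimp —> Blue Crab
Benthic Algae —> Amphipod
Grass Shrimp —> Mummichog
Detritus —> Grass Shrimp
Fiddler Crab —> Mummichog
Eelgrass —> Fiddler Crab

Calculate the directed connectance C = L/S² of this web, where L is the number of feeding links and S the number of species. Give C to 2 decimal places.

The web has S = 10 species and L = 18 feeding links.
C = L / S² = 18 / 100 = 0.1800 ≈ 0.18.

C = 0.18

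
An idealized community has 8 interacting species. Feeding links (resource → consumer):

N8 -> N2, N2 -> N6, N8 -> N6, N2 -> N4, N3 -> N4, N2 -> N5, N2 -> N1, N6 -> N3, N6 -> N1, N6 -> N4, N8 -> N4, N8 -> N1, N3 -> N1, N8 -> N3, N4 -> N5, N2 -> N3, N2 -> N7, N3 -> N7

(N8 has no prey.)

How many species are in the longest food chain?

6 species

One longest chain: N8 → N2 → N6 → N3 → N4 → N5.
It has 6 species and 5 links.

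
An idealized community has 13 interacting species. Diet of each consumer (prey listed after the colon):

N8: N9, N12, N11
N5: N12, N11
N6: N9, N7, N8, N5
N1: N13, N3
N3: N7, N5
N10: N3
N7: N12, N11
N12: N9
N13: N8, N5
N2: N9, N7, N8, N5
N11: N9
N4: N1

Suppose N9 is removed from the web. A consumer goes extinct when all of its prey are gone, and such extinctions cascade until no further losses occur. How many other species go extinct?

12

Remove N9.
Round 1: N12 (all prey gone), N11 (all prey gone) → extinct.
Round 2: N7 (all prey gone), N8 (all prey gone), N5 (all prey gone) → extinct.
Round 3: N2 (all prey gone), N13 (all prey gone), N3 (all prey gone), N6 (all prey gone) → extinct.
Round 4: N1 (all prey gone), N10 (all prey gone) → extinct.
Round 5: N4 (all prey gone) → extinct.
No further losses. Total secondary extinctions: 12.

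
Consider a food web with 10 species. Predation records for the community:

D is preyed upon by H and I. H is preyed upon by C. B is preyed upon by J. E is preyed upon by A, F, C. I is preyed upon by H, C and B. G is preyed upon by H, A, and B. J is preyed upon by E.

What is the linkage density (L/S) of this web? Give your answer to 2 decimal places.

L/S = 1.40

There are L = 14 links among S = 10 species.
L/S = 14/10 = 1.4000 ≈ 1.40.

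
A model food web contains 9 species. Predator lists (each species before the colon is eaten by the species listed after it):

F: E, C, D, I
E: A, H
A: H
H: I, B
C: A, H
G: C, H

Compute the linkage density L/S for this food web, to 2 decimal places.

There are L = 13 links among S = 9 species.
L/S = 13/9 = 1.4444 ≈ 1.44.

L/S = 1.44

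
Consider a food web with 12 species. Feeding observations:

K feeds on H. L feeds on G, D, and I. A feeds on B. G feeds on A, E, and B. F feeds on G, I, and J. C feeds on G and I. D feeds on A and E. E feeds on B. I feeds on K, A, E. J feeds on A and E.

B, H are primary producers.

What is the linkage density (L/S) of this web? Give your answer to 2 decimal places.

There are L = 21 links among S = 12 species.
L/S = 21/12 = 1.7500 ≈ 1.75.

L/S = 1.75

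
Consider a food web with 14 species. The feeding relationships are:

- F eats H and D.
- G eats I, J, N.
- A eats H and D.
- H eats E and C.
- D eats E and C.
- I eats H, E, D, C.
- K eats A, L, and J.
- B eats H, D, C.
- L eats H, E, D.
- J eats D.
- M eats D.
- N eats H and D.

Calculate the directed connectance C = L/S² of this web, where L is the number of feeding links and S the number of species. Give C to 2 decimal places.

The web has S = 14 species and L = 28 feeding links.
C = L / S² = 28 / 196 = 0.1429 ≈ 0.14.

C = 0.14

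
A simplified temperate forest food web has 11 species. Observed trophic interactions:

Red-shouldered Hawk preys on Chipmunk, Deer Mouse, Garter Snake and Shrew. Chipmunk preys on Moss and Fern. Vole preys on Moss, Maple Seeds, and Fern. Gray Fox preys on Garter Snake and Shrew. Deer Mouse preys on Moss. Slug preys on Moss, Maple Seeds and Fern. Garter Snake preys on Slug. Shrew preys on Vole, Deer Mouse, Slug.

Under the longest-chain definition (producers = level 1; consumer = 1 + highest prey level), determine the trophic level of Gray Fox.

Trophic level 4

Moss is a producer → level 1.
Slug eats Moss (level 1); other prey at levels: Maple Seeds 1, Fern 1 → level 2.
Garter Snake eats Slug → level 3.
Gray Fox eats Garter Snake (level 3); other prey at levels: Shrew 3 → level 4.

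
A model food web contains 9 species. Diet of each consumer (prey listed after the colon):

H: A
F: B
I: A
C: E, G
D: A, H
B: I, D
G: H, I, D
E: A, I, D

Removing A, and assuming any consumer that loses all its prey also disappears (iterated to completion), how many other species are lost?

Remove A.
Round 1: H (all prey gone), I (all prey gone) → extinct.
Round 2: D (all prey gone) → extinct.
Round 3: B (all prey gone), E (all prey gone), G (all prey gone) → extinct.
Round 4: F (all prey gone), C (all prey gone) → extinct.
No further losses. Total secondary extinctions: 8.

8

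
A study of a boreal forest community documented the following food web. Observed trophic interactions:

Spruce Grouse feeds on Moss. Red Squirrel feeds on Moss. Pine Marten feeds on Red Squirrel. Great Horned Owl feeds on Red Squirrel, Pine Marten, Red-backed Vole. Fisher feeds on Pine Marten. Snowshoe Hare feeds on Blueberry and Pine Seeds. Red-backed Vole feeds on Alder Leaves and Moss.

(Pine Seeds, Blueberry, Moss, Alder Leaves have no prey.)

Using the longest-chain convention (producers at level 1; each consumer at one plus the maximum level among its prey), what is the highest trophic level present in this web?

Producers (level 1): Pine Seeds, Blueberry, Moss, Alder Leaves.
Moss → Red Squirrel → Pine Marten → Fisher gives Fisher level 4.
No species has a prey at level 4, so no species reaches level 5.

4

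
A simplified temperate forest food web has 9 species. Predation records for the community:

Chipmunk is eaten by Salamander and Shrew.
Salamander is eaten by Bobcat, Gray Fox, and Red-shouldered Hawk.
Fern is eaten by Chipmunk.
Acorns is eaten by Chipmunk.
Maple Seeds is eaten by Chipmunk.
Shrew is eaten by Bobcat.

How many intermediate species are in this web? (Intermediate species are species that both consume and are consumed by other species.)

3

Intermediate species (has both prey and predators): Chipmunk, Salamander, Shrew.
Count: 3.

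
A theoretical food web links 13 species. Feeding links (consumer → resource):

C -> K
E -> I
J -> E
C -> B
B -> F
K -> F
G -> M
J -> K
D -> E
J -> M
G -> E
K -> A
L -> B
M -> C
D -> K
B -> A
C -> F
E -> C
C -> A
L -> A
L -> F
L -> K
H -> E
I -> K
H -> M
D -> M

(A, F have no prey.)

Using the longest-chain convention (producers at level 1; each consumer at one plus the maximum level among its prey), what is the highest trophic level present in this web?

Producers (level 1): A, F.
A → K → I → E → G gives G level 5.
No species has a prey at level 5, so no species reaches level 6.

5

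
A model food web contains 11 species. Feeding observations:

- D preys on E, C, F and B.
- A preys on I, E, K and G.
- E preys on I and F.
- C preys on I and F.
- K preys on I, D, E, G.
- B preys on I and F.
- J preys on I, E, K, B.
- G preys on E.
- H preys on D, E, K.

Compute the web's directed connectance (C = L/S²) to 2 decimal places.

The web has S = 11 species and L = 26 feeding links.
C = L / S² = 26 / 121 = 0.2149 ≈ 0.21.

C = 0.21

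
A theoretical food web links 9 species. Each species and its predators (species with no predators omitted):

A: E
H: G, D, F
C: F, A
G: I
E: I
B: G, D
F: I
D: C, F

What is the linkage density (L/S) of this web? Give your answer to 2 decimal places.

There are L = 13 links among S = 9 species.
L/S = 13/9 = 1.4444 ≈ 1.44.

L/S = 1.44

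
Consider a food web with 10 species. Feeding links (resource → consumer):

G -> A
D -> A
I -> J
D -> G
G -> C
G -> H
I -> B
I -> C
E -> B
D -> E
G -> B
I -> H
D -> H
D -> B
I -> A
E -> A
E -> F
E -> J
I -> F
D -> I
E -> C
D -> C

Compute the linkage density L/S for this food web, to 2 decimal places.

There are L = 22 links among S = 10 species.
L/S = 22/10 = 2.2000 ≈ 2.20.

L/S = 2.20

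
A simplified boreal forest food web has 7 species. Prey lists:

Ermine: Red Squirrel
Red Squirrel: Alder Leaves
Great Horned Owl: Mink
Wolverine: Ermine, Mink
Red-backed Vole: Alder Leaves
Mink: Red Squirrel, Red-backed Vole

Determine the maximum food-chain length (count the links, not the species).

One longest chain: Alder Leaves → Red Squirrel → Ermine → Wolverine.
It has 4 species and 3 links.

3 links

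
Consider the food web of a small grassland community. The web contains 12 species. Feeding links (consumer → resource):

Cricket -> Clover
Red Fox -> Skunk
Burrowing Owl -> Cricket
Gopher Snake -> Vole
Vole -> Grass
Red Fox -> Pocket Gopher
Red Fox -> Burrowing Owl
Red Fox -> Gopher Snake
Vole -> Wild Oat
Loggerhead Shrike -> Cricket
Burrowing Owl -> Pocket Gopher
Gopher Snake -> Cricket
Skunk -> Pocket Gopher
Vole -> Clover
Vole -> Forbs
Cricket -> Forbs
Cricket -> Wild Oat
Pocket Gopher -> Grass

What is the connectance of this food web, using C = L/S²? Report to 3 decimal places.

The web has S = 12 species and L = 18 feeding links.
C = L / S² = 18 / 144 = 0.1250 ≈ 0.125.

C = 0.125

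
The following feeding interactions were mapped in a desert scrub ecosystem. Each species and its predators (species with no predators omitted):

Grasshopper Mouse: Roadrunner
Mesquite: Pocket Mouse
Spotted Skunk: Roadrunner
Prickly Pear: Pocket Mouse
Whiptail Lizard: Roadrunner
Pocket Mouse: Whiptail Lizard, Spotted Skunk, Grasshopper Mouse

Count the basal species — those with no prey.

2

Basal species (no prey listed): Mesquite, Prickly Pear.
Count: 2.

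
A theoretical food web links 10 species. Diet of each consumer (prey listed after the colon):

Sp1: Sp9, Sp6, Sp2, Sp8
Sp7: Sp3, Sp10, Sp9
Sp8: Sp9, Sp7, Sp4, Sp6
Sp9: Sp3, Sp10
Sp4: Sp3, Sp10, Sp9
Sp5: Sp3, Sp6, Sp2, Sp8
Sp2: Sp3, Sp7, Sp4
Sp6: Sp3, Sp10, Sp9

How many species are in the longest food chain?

5 species

One longest chain: Sp3 → Sp9 → Sp7 → Sp2 → Sp5.
It has 5 species and 4 links.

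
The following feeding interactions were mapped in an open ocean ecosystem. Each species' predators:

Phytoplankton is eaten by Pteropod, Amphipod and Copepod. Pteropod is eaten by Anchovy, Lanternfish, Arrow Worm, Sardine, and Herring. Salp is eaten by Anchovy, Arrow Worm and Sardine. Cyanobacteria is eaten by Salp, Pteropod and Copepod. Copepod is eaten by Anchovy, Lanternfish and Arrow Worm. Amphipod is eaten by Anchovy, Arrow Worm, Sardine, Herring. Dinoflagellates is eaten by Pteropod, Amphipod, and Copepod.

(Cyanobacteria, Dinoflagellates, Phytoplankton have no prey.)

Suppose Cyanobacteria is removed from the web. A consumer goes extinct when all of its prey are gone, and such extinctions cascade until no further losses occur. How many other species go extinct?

1

Remove Cyanobacteria.
Round 1: Salp (all prey gone) → extinct.
No further losses. Total secondary extinctions: 1.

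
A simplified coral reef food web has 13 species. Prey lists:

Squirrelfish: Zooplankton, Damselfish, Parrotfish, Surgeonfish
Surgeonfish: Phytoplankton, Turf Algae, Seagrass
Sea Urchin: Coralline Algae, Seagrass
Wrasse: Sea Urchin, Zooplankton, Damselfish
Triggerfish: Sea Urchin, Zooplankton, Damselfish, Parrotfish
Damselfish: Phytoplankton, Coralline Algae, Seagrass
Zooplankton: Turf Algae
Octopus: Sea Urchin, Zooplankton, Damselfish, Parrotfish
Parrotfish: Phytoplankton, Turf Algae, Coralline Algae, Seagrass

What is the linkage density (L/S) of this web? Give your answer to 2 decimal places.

There are L = 28 links among S = 13 species.
L/S = 28/13 = 2.1538 ≈ 2.15.

L/S = 2.15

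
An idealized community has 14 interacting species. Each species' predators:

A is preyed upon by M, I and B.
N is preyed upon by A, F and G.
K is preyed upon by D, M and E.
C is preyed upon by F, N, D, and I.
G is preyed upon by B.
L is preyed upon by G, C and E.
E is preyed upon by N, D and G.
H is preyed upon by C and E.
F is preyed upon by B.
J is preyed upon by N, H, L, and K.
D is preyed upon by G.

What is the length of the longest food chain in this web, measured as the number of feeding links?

5 links

One longest chain: J → H → C → N → A → M.
It has 6 species and 5 links.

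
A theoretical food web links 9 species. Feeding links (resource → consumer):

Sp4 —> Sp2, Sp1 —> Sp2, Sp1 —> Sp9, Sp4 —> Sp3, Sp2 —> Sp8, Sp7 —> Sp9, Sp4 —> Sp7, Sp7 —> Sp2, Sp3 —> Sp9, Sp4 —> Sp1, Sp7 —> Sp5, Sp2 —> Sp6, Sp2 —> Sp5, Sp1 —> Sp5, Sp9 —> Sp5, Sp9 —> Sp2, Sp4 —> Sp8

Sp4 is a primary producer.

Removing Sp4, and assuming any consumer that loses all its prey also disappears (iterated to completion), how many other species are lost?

8

Remove Sp4.
Round 1: Sp3 (all prey gone), Sp7 (all prey gone), Sp1 (all prey gone) → extinct.
Round 2: Sp9 (all prey gone) → extinct.
Round 3: Sp2 (all prey gone) → extinct.
Round 4: Sp5 (all prey gone), Sp6 (all prey gone), Sp8 (all prey gone) → extinct.
No further losses. Total secondary extinctions: 8.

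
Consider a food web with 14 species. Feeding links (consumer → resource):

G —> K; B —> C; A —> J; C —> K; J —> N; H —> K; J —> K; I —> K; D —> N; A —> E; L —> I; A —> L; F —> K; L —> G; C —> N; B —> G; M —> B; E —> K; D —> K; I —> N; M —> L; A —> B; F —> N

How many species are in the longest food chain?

4 species

One longest chain: K → G → B → A.
It has 4 species and 3 links.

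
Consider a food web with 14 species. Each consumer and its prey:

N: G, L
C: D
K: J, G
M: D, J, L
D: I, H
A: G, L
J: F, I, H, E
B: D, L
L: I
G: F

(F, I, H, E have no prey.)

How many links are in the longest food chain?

2 links

One longest chain: F → G → A.
It has 3 species and 2 links.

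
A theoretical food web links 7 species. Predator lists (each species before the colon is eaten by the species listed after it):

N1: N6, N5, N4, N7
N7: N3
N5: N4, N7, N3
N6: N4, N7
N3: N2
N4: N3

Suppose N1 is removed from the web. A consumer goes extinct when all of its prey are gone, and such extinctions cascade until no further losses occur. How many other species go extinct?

Remove N1.
Round 1: N6 (all prey gone), N5 (all prey gone) → extinct.
Round 2: N4 (all prey gone), N7 (all prey gone) → extinct.
Round 3: N3 (all prey gone) → extinct.
Round 4: N2 (all prey gone) → extinct.
No further losses. Total secondary extinctions: 6.

6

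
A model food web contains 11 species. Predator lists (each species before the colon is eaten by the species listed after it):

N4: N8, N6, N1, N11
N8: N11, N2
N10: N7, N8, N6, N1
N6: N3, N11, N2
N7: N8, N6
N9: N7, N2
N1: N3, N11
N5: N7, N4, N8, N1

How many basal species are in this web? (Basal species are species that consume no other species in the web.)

Basal species (no prey listed): N10, N9, N5.
Count: 3.

3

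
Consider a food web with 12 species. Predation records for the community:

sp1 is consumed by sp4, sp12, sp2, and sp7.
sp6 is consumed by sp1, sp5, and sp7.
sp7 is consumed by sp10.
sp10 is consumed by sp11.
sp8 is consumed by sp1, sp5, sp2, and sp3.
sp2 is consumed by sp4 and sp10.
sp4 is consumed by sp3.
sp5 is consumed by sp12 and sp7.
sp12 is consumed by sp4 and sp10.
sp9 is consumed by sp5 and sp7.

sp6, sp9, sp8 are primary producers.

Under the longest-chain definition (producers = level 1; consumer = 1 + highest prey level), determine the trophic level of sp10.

sp6 is a producer → level 1.
sp1 eats sp6 (level 1); other prey at levels: sp8 1 → level 2.
sp12 eats sp1 (level 2); other prey at levels: sp5 2 → level 3.
sp10 eats sp12 (level 3); other prey at levels: sp2 3, sp7 3 → level 4.

Trophic level 4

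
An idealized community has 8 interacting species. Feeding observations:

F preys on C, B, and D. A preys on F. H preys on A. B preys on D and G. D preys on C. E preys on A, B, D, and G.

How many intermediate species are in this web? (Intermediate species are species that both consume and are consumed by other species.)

4

Intermediate species (has both prey and predators): D, B, F, A.
Count: 4.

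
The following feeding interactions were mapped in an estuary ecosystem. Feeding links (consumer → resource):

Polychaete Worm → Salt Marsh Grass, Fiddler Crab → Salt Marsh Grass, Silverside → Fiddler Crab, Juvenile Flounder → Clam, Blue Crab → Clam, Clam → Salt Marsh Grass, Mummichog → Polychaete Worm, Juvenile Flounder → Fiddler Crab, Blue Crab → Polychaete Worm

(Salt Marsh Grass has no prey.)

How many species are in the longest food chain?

One longest chain: Salt Marsh Grass → Clam → Blue Crab.
It has 3 species and 2 links.

3 species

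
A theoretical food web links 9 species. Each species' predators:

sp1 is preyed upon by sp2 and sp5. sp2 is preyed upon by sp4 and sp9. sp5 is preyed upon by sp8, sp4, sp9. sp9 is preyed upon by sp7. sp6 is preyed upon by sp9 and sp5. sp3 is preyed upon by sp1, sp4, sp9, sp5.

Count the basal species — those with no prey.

2

Basal species (no prey listed): sp3, sp6.
Count: 2.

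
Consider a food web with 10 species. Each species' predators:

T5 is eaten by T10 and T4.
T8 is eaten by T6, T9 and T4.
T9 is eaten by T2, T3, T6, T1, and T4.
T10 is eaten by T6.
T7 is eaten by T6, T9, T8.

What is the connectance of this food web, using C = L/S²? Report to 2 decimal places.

C = 0.14

The web has S = 10 species and L = 14 feeding links.
C = L / S² = 14 / 100 = 0.1400 ≈ 0.14.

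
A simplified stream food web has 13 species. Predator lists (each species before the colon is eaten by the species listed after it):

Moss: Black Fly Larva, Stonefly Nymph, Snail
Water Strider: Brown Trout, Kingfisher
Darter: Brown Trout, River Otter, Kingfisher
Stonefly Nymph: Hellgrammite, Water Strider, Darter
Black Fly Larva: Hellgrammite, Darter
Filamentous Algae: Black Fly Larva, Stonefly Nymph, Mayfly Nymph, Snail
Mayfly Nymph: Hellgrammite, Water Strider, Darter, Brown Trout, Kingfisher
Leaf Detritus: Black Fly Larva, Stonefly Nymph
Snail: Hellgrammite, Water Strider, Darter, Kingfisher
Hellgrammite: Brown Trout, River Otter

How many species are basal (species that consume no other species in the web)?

Basal species (no prey listed): Moss, Filamentous Algae, Leaf Detritus.
Count: 3.

3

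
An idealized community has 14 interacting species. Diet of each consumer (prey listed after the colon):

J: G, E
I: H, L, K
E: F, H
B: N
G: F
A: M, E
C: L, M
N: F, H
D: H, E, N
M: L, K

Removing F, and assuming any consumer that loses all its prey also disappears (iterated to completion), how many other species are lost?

1

Remove F.
Round 1: G (all prey gone) → extinct.
No further losses. Total secondary extinctions: 1.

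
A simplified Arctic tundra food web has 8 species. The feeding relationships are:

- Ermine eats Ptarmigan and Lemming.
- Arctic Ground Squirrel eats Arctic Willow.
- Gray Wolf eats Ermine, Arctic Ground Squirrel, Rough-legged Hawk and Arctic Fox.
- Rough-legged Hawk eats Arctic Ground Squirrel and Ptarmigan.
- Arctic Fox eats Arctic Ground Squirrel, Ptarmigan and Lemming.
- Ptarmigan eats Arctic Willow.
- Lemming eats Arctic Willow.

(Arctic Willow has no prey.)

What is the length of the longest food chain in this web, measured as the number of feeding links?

3 links

One longest chain: Arctic Willow → Ptarmigan → Rough-legged Hawk → Gray Wolf.
It has 4 species and 3 links.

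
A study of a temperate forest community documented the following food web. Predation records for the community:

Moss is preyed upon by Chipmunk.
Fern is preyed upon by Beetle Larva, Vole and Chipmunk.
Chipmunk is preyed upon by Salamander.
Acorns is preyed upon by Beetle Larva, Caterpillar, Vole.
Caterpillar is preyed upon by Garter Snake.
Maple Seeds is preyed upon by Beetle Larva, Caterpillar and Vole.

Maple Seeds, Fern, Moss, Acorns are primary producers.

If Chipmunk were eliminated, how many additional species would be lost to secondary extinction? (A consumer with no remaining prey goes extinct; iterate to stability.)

Remove Chipmunk.
Round 1: Salamander (all prey gone) → extinct.
No further losses. Total secondary extinctions: 1.

1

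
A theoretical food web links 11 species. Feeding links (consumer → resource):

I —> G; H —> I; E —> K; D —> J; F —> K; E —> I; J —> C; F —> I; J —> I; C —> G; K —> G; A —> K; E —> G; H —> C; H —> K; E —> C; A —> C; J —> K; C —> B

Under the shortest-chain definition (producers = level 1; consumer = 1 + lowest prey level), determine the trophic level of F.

Trophic level 3

G is a producer → level 1.
I eats G → level 2.
F eats I → level 3.
No prey of F is below level 2, so 3 is the minimum.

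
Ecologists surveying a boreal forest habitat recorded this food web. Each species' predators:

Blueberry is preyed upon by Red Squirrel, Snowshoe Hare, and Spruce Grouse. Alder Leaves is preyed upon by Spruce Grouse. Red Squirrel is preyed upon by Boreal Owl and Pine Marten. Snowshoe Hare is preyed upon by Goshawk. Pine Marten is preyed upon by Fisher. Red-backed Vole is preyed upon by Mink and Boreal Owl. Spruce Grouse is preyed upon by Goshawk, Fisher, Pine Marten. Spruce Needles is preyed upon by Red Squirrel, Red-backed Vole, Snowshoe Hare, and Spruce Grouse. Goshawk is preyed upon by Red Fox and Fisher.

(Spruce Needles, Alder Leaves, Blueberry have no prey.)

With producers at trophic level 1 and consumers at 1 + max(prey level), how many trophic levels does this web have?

4

Producers (level 1): Spruce Needles, Alder Leaves, Blueberry.
Spruce Needles → Snowshoe Hare → Goshawk → Red Fox gives Red Fox level 4.
No species has a prey at level 4, so no species reaches level 5.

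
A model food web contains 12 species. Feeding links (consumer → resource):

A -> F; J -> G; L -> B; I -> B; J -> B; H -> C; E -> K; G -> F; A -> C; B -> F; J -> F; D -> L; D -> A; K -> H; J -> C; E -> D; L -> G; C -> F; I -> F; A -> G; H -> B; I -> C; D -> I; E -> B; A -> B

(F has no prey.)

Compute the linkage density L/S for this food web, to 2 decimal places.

There are L = 25 links among S = 12 species.
L/S = 25/12 = 2.0833 ≈ 2.08.

L/S = 2.08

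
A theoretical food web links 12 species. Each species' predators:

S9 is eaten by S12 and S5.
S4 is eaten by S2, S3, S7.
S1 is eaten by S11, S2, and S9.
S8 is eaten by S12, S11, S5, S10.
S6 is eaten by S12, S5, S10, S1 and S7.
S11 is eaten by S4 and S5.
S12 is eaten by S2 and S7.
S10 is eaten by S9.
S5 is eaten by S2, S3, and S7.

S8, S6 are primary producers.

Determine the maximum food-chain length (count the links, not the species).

One longest chain: S6 → S1 → S11 → S5 → S3.
It has 5 species and 4 links.

4 links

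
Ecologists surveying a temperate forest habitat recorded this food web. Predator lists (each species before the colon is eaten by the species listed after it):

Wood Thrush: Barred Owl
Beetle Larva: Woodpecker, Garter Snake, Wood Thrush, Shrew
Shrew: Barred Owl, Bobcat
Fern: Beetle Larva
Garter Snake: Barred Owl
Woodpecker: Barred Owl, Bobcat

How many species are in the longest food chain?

4 species

One longest chain: Fern → Beetle Larva → Woodpecker → Barred Owl.
It has 4 species and 3 links.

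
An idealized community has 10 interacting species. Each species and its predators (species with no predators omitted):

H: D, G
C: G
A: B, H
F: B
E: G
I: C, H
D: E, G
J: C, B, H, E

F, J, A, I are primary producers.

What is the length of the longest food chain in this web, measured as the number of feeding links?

4 links

One longest chain: J → H → D → E → G.
It has 5 species and 4 links.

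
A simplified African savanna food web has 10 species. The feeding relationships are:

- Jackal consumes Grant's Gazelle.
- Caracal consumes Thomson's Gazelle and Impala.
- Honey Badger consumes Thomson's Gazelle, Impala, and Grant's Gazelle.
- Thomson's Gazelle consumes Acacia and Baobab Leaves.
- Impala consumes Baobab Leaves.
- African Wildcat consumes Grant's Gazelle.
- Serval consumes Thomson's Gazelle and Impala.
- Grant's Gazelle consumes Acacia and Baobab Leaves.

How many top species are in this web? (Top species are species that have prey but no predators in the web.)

5

Top species (has prey, but nothing eats it): Caracal, African Wildcat, Serval, Honey Badger, Jackal.
Count: 5.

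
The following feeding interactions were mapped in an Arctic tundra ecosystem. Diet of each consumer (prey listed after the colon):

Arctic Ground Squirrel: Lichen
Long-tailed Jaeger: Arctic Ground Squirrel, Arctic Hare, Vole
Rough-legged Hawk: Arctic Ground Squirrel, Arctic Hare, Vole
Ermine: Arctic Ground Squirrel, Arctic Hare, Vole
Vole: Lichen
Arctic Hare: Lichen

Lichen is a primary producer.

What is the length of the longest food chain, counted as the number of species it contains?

3 species

One longest chain: Lichen → Arctic Ground Squirrel → Rough-legged Hawk.
It has 3 species and 2 links.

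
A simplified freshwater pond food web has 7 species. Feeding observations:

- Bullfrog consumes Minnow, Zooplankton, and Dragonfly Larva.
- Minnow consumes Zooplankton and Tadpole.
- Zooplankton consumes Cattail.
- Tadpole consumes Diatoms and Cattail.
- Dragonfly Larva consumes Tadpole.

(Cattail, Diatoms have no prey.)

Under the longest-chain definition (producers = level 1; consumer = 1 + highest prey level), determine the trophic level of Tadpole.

Cattail is a producer → level 1.
Tadpole eats Cattail (level 1); other prey at levels: Diatoms 1 → level 2.

Trophic level 2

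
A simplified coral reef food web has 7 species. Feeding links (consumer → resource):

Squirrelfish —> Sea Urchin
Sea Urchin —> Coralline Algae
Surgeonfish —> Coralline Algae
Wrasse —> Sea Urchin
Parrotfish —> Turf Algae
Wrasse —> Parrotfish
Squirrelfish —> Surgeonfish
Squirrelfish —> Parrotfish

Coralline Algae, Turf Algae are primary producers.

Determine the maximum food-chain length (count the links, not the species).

One longest chain: Coralline Algae → Sea Urchin → Wrasse.
It has 3 species and 2 links.

2 links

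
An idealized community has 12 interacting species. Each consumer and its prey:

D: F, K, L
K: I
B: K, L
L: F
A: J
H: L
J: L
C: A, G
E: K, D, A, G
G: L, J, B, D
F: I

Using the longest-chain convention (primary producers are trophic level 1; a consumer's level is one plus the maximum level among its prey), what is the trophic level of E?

I is a producer → level 1.
F eats I → level 2.
L eats F → level 3.
J eats L → level 4.
A eats J → level 5.
E eats A (level 5); other prey at levels: K 2, D 4, G 5 → level 6.

Trophic level 6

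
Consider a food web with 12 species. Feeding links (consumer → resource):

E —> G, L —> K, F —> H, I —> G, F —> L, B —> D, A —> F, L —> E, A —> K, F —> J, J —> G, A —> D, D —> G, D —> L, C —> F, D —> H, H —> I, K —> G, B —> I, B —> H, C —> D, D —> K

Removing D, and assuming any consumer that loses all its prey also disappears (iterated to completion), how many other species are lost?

0

Remove D.
Every predator of it retains at least one other prey: C still has F; B still has I, H; A still has K, F.
No consumer loses all prey, so no secondary extinctions occur.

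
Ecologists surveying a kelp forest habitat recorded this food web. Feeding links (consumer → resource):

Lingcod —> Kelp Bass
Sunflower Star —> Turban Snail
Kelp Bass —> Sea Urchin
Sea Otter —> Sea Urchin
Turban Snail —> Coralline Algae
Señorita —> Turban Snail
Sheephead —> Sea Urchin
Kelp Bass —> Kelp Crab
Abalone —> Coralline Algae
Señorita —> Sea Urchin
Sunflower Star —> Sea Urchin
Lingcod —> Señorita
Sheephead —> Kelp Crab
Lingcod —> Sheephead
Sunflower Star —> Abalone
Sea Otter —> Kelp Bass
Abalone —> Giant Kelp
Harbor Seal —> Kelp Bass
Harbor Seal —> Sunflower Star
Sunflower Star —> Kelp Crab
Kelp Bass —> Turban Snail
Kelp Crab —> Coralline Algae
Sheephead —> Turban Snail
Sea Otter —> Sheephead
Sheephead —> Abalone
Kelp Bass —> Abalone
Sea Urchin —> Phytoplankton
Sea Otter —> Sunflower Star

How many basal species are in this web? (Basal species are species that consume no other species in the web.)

3

Basal species (no prey listed): Coralline Algae, Giant Kelp, Phytoplankton.
Count: 3.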